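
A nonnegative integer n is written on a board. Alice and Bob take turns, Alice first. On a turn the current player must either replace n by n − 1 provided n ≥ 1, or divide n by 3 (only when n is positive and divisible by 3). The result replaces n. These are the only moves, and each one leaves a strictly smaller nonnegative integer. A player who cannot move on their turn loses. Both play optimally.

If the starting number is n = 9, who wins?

Label each position W (a win for the player to move) or L (a loss). A position with no legal move is L; any other position is W exactly when some move reaches an L, and L when every move reaches a W.
n=0: no move → L
n=1: reaches L-position 0 → W
n=2: only reaches 1(W), which is W → L
n=3: reaches L-position 2 → W
n=4: only reaches 3(W), which is W → L
n=5: reaches L-position 4 → W
n=6: reaches L-position 2 → W
n=7: only reaches 6(W), which is W → L
n=8: reaches L-position 7 → W
n=9: only reaches 3(W), 8(W), all W → L
Every move from 9 reaches a W position, so the mover loses.

Bob wins.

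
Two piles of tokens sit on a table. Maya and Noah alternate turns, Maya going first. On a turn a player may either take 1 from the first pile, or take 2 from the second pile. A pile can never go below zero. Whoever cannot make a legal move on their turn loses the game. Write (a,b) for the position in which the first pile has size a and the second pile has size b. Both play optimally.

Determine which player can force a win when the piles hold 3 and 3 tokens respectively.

Noah wins.

Positions with no move are L. A position that does have a move is losing for the player to move precisely when every available move leads to a winning position for the opponent. Fill in the labels:
No move ever increases a pile, so every position that can arise here has a ≤ 3 and b ≤ 3; it is enough to label the cells with 0 ≤ a ≤ 3 and 0 ≤ b ≤ 3.
Every move lowers a or b (never raises either), so fill the grid row by row in increasing a, and left to right within a row: each cell's successors are then already labelled.
      b=0  b=1  b=2  b=3
a=0:    L    L    W    W
a=1:    W    W    L    L
a=2:    L    L    W    W
a=3:    W    W    L    L
Cells with no legal move (terminal, hence L): (0,0), (0,1).
The remaining L cells, each justified by listing all of its moves:
(1,2): only reaches (0,2)(W), (1,0)(W), all W → L
(1,3): only reaches (0,3)(W), (1,1)(W), all W → L
(2,0): only reaches (1,0)(W), which is W → L
(2,1): only reaches (1,1)(W), which is W → L
(3,2): only reaches (2,2)(W), (3,0)(W), all W → L
(3,3): only reaches (2,3)(W), (3,1)(W), all W → L
Every other cell has at least one move into one of the L cells above, so it is W.
Every move from (3,3) reaches a W position, so the mover loses.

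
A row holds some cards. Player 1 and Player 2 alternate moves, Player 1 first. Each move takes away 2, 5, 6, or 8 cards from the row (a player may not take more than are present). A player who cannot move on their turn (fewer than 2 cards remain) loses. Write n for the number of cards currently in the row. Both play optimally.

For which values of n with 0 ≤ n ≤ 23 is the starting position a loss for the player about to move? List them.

Use the standard recursion: the mover loses at a terminal position; elsewhere, the mover wins exactly when some move hands the opponent an L position.
n=0: no move → L
n=1: no move → L
n=2: reaches L-position 0 → W
n=3: reaches L-position 1 → W
n=4: only reaches 2(W), which is W → L
n=5: reaches L-position 0 → W
n=6: reaches L-position 4 → W
n=7: reaches L-position 1 → W
n=8: reaches L-position 0 → W
n=9: reaches L-position 4 → W
n=10: reaches L-position 4 → W
n=11: only reaches 9(W), 6(W), 5(W), 3(W), all W → L
n=12: reaches L-position 4 → W
n=13: reaches L-position 11 → W
n=14: only reaches 12(W), 9(W), 8(W), 6(W), all W → L
n=15: only reaches 13(W), 10(W), 9(W), 7(W), all W → L
n=16: reaches L-position 14 → W
n=17: reaches L-position 15 → W
n=18: only reaches 16(W), 13(W), 12(W), 10(W), all W → L
n=19: reaches L-position 14 → W
n=20: reaches L-position 18 → W
n=21: reaches L-position 15 → W
n=22: reaches L-position 14 → W
n=23: reaches L-position 18 → W
The losing starting values of n are exactly the entries labelled L in this table (7 of them).

0, 1, 4, 11, 14, 15, 18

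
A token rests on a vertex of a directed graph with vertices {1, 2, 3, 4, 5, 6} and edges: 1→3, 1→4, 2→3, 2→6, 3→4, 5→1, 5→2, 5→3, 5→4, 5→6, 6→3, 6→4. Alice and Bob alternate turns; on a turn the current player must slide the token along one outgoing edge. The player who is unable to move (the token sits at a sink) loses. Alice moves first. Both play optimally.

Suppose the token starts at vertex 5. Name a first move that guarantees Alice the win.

Use the standard recursion: the mover loses at a terminal position; elsewhere, the mover wins exactly when some move hands the opponent an L position.
Every edge goes from a vertex to one that appears earlier in the order 4, 3, 6, 1, 2, 5, so processing vertices in that order labels each vertex after all of its successors.
4: no outgoing edge → L
3: can move to 4, which is L ⇒ W
6: can move to 4, which is L ⇒ W
1: can move to 4, which is L ⇒ W
2: moves to 6(W), 3(W); every one is W ⇒ L
5: can move to 2, which is L ⇒ W
From 5, the L positions reachable in one move are: 2, 4. Any move reaching one of these is winning.

Move to 2.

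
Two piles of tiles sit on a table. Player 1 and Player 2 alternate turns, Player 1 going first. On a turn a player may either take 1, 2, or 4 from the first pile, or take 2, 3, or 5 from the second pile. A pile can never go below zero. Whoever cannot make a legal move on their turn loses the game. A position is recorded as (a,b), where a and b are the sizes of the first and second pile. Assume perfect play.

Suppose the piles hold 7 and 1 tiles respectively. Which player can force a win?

Label each position W (a win for the player to move) or L (a loss). A position with no legal move is L; any other position is W exactly when some move reaches an L, and L when every move reaches a W.
No move ever increases a pile, so every position that can arise here has a ≤ 7 and b ≤ 1; it is enough to label the cells with 0 ≤ a ≤ 7 and 0 ≤ b ≤ 1.
Every move lowers a or b (never raises either), so fill the grid row by row in increasing a, and left to right within a row: each cell's successors are then already labelled.
      b=0  b=1
a=0:    L    L
a=1:    W    W
a=2:    W    W
a=3:    L    L
a=4:    W    W
a=5:    W    W
a=6:    L    L
a=7:    W    W
Cells with no legal move (terminal, hence L): (0,0), (0,1).
The remaining L cells, each justified by listing all of its moves:
(3,0): moves to (2,0)(W), (1,0)(W); every one is W ⇒ L
(3,1): moves to (2,1)(W), (1,1)(W); every one is W ⇒ L
(6,0): moves to (5,0)(W), (4,0)(W), (2,0)(W); every one is W ⇒ L
(6,1): moves to (5,1)(W), (4,1)(W), (2,1)(W); every one is W ⇒ L
Every other cell has at least one move into one of the L cells above, so it is W.
From (7,1) Player 1 can move to (6,1), reaching an L position.

Player 1 wins.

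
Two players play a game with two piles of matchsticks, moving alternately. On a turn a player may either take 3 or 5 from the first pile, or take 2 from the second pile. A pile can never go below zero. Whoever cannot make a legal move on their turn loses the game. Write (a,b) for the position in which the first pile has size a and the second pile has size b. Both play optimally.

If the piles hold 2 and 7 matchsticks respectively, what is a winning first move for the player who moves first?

Use the standard recursion: the mover loses at a terminal position; elsewhere, the mover wins exactly when some move hands the opponent an L position.
No move ever increases a pile, so every position that can arise here has a ≤ 2 and b ≤ 7; it is enough to label the cells with 0 ≤ a ≤ 2 and 0 ≤ b ≤ 7.
Every move lowers a or b (never raises either), so fill the grid row by row in increasing a, and left to right within a row: each cell's successors are then already labelled.
      b=0  b=1  b=2  b=3  b=4  b=5  b=6  b=7
a=0:    L    L    W    W    L    L    W    W
a=1:    L    L    W    W    L    L    W    W
a=2:    L    L    W    W    L    L    W    W
Cells with no legal move (terminal, hence L): (0,0), (0,1), (1,0), (1,1), (2,0), (2,1).
The remaining L cells, each justified by listing all of its moves:
(0,4): L (sole option (0,2)(W) is W)
(0,5): L (sole option (0,3)(W) is W)
(1,4): L (sole option (1,2)(W) is W)
(1,5): L (sole option (1,3)(W) is W)
(2,4): L (sole option (2,2)(W) is W)
(2,5): L (sole option (2,3)(W) is W)
Every other cell has at least one move into one of the L cells above, so it is W.
From (2,7), the L positions reachable in one move are: (2,5).

Move to (2,5).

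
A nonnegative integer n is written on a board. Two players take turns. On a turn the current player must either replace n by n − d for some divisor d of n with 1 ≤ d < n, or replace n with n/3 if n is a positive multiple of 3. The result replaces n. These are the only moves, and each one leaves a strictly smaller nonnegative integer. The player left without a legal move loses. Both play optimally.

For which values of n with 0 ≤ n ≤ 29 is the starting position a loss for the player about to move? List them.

Build the W/L table. Terminal = L. A non-terminal position is W if it has a move to some L; otherwise it is L.
n=0: no move → L
n=1: no move → L
n=2: →1(L), so W
n=3: →1(L), so W
n=4: →2(W), 3(W) — all W, so L
n=5: →4(L), so W
n=6: →4(L), so W
n=7: →6(W) only, which is W, so L
n=8: →4(L), so W
n=9: →3(W), 6(W), 8(W) — all W, so L
n=10: →9(L), so W
n=11: →10(W) only, which is W, so L
n=12: →4(L), so W
n=13: →12(W) only, which is W, so L
n=14: →7(L), so W
n=15: →5(W), 10(W), 12(W), 14(W) — all W, so L
n=16: →15(L), so W
n=17: →16(W) only, which is W, so L
n=18: →9(L), so W
n=19: →18(W) only, which is W, so L
n=20: →15(L), so W
n=21: →7(L), so W
n=22: →11(L), so W
n=23: →22(W) only, which is W, so L
n=24: →23(L), so W
n=25: →20(W), 24(W) — all W, so L
n=26: →13(L), so W
n=27: →9(L), so W
n=28: →14(W), 21(W), 24(W), 26(W), 27(W) — all W, so L
n=29: →28(L), so W
The losing starting values of n are exactly the entries labelled L in this table (13 of them).

0, 1, 4, 7, 9, 11, 13, 15, 17, 19, 23, 25, 28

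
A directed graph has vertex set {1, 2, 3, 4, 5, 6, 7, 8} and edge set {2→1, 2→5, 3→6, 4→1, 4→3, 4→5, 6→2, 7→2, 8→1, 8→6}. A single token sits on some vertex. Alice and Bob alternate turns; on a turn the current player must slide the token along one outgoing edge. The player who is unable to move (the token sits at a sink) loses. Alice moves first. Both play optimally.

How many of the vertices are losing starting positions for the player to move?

4

Classify positions by backward induction: terminal positions (no move available) are L. From any other position, the mover wins iff some move reaches an L.
Every edge goes from a vertex to one that appears earlier in the order 1, 5, 2, 6, 8, 3, 4, 7, so processing vertices in that order labels each vertex after all of its successors.
1: no outgoing edge → L
5: no outgoing edge → L
2: →5(L), so W
6: →2(W) only, which is W, so L
8: →6(L), so W
3: →6(L), so W
4: →5(L), so W
7: →2(W) only, which is W, so L
The L vertices are 1, 5, 6, 7; that is 4 in all.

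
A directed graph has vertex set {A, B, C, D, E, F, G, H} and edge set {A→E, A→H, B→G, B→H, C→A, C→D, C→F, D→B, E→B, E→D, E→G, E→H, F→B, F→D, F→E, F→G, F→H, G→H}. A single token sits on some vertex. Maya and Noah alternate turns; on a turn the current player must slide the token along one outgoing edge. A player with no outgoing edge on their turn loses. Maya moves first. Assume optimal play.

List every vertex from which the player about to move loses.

Use the standard recursion: the mover loses at a terminal position; elsewhere, the mover wins exactly when some move hands the opponent an L position.
Every edge goes from a vertex to one that appears earlier in the order H, G, B, D, E, F, A, C, so processing vertices in that order labels each vertex after all of its successors.
H: no outgoing edge → L
G: →H(L), so W
B: →H(L), so W
D: →B(W) only, which is W, so L
E: →D(L), so W
F: →D(L), so W
A: →H(L), so W
C: →D(L), so W
Reading off the rows marked L gives the requested list; there are 2 such vertices.

D, H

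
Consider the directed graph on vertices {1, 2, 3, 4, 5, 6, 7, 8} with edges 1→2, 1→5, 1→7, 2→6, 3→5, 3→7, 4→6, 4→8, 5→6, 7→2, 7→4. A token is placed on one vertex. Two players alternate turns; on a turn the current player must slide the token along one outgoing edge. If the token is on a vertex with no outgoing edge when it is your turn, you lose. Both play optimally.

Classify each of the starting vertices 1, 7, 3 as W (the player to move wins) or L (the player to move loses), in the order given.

Classify positions by backward induction: terminal positions (no move available) are L. From any other position, the mover wins iff some move reaches an L.
Every edge goes from a vertex to one that appears earlier in the order 8, 6, 2, 5, 4, 7, 1, 3, so processing vertices in that order labels each vertex after all of its successors.
8: no outgoing edge → L
6: no outgoing edge → L
2: W (go to 6, an L position)
5: W (go to 6, an L position)
4: W (go to 6, an L position)
7: L (options 4(W), 2(W) are all W)
1: W (go to 7, an L position)
3: W (go to 7, an L position)

1: W, 7: L, 3: W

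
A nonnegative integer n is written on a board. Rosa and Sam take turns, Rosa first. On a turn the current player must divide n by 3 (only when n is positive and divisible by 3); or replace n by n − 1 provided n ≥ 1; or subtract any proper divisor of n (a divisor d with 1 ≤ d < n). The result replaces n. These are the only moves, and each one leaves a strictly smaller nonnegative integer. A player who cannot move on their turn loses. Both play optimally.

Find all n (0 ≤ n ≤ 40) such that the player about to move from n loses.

Use the standard recursion: the mover loses at a terminal position; elsewhere, the mover wins exactly when some move hands the opponent an L position.
n=0: no move → L
n=1: W (go to 0, an L position)
n=2: L (sole option 1(W) is W)
n=3: W (go to 2, an L position)
n=4: W (go to 2, an L position)
n=5: L (sole option 4(W) is W)
n=6: W (go to 2, an L position)
n=7: L (sole option 6(W) is W)
n=8: W (go to 7, an L position)
n=9: L (options 3(W), 6(W), 8(W) are all W)
n=10: W (go to 5, an L position)
n=11: L (sole option 10(W) is W)
n=12: W (go to 9, an L position)
n=13: L (sole option 12(W) is W)
n=14: W (go to 7, an L position)
n=15: W (go to 5, an L position)
n=16: L (options 8(W), 12(W), 14(W), 15(W) are all W)
n=17: W (go to 16, an L position)
n=18: W (go to 9, an L position)
n=19: L (sole option 18(W) is W)
n=20: W (go to 16, an L position)
n=21: W (go to 7, an L position)
n=22: W (go to 11, an L position)
n=23: L (sole option 22(W) is W)
n=24: W (go to 16, an L position)
n=25: L (options 20(W), 24(W) are all W)
n=26: W (go to 13, an L position)
n=27: W (go to 9, an L position)
n=28: L (options 14(W), 21(W), 24(W), 26(W), 27(W) are all W)
n=29: W (go to 28, an L position)
n=30: W (go to 25, an L position)
n=31: L (sole option 30(W) is W)
n=32: W (go to 16, an L position)
n=33: W (go to 11, an L position)
n=34: L (options 17(W), 32(W), 33(W) are all W)
n=35: W (go to 28, an L position)
n=36: W (go to 34, an L position)
n=37: L (sole option 36(W) is W)
n=38: W (go to 19, an L position)
n=39: W (go to 13, an L position)
n=40: L (options 20(W), 30(W), 32(W), 35(W), 36(W), 38(W), 39(W) are all W)
The losing starting values of n are exactly the entries labelled L in this table (16 of them).

0, 2, 5, 7, 9, 11, 13, 16, 19, 23, 25, 28, 31, 34, 37, 40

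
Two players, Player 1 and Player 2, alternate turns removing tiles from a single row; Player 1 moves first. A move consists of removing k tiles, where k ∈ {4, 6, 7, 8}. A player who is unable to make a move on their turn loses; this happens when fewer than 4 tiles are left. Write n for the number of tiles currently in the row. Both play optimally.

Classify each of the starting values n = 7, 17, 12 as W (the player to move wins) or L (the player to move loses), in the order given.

Positions with no move are L. A position that does have a move is losing for the player to move precisely when every available move leads to a winning position for the opponent. Fill in the labels:
n=0: no move → L
n=1: no move → L
n=2: no move → L
n=3: no move → L
n=4: can move to 0, which is L ⇒ W
n=5: can move to 1, which is L ⇒ W
n=6: can move to 2, which is L ⇒ W
n=7: can move to 3, which is L ⇒ W
n=8: can move to 2, which is L ⇒ W
n=9: can move to 3, which is L ⇒ W
n=10: can move to 3, which is L ⇒ W
n=11: can move to 3, which is L ⇒ W
n=12: moves to 8(W), 6(W), 5(W), 4(W); every one is W ⇒ L
n=13: moves to 9(W), 7(W), 6(W), 5(W); every one is W ⇒ L
n=14: moves to 10(W), 8(W), 7(W), 6(W); every one is W ⇒ L
n=15: moves to 11(W), 9(W), 8(W), 7(W); every one is W ⇒ L
n=16: can move to 12, which is L ⇒ W
n=17: can move to 13, which is L ⇒ W

7: W, 17: W, 12: L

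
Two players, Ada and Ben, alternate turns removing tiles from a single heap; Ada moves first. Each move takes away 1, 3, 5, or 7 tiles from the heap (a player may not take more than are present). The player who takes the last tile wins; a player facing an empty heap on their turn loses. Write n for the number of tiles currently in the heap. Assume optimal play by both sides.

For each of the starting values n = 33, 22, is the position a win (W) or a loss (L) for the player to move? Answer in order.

33: W, 22: L

Classify positions by backward induction: terminal positions (no move available) are L. From any other position, the mover wins iff some move reaches an L.
n=0: no move → L
n=1: →0(L), so W
n=2: →1(W) only, which is W, so L
n=3: →2(L), so W
n=4: →3(W), 1(W) — all W, so L
n=5: →4(L), so W
n=6: →5(W), 3(W), 1(W) — all W, so L
n=7: →6(L), so W
n=8: →7(W), 5(W), 3(W), 1(W) — all W, so L
n=9: →8(L), so W
n=10: →9(W), 7(W), 5(W), 3(W) — all W, so L
n=11: →10(L), so W
n=12: →11(W), 9(W), 7(W), 5(W) — all W, so L
n=13: →12(L), so W
n=14: →13(W), 11(W), 9(W), 7(W) — all W, so L
n=15: →14(L), so W
n=16: →15(W), 13(W), 11(W), 9(W) — all W, so L
n=17: →16(L), so W
n=18: →17(W), 15(W), 13(W), 11(W) — all W, so L
n=19: →18(L), so W
n=20: →19(W), 17(W), 15(W), 13(W) — all W, so L
n=21: →20(L), so W
n=22: →21(W), 19(W), 17(W), 15(W) — all W, so L
n=23: →22(L), so W
n=24: →23(W), 21(W), 19(W), 17(W) — all W, so L
n=25: →24(L), so W
n=26: →25(W), 23(W), 21(W), 19(W) — all W, so L
n=27: →26(L), so W
n=28: →27(W), 25(W), 23(W), 21(W) — all W, so L
n=29: →28(L), so W
n=30: →29(W), 27(W), 25(W), 23(W) — all W, so L
n=31: →30(L), so W
n=32: →31(W), 29(W), 27(W), 25(W) — all W, so L
n=33: →32(L), so W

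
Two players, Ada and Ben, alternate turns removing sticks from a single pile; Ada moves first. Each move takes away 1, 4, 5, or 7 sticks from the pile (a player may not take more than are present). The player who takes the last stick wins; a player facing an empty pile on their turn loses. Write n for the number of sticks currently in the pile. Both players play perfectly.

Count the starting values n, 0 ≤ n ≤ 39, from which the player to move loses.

10

Classify positions by backward induction: terminal positions (no move available) are L. From any other position, the mover wins iff some move reaches an L.
n=0: no move → L
n=1: reaches L-position 0 → W
n=2: only reaches 1(W), which is W → L
n=3: reaches L-position 2 → W
n=4: reaches L-position 0 → W
n=5: reaches L-position 0 → W
n=6: reaches L-position 2 → W
n=7: reaches L-position 2 → W
n=8: only reaches 7(W), 4(W), 3(W), 1(W), all W → L
n=9: reaches L-position 8 → W
n=10: only reaches 9(W), 6(W), 5(W), 3(W), all W → L
n=11: reaches L-position 10 → W
n=12: reaches L-position 8 → W
n=13: reaches L-position 8 → W
n=14: reaches L-position 10 → W
n=15: reaches L-position 10 → W
n=16: only reaches 15(W), 12(W), 11(W), 9(W), all W → L
n=17: reaches L-position 16 → W
n=18: only reaches 17(W), 14(W), 13(W), 11(W), all W → L
n=19: reaches L-position 18 → W
n=20: reaches L-position 16 → W
n=21: reaches L-position 16 → W
n=22: reaches L-position 18 → W
n=23: reaches L-position 18 → W
n=24: only reaches 23(W), 20(W), 19(W), 17(W), all W → L
n=25: reaches L-position 24 → W
n=26: only reaches 25(W), 22(W), 21(W), 19(W), all W → L
n=27: reaches L-position 26 → W
n=28: reaches L-position 24 → W
n=29: reaches L-position 24 → W
n=30: reaches L-position 26 → W
n=31: reaches L-position 26 → W
n=32: only reaches 31(W), 28(W), 27(W), 25(W), all W → L
n=33: reaches L-position 32 → W
n=34: only reaches 33(W), 30(W), 29(W), 27(W), all W → L
n=35: reaches L-position 34 → W
n=36: reaches L-position 32 → W
n=37: reaches L-position 32 → W
n=38: reaches L-position 34 → W
n=39: reaches L-position 34 → W
L entries with 0 ≤ n ≤ 39: n = 0, 2, 8, 10, 16, 18, 24, 26, 32, 34; that makes 10.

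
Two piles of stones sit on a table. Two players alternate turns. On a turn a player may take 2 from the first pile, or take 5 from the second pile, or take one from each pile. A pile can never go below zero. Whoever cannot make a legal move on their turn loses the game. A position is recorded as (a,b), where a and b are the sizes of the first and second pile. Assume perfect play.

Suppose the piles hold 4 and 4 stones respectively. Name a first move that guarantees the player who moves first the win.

Compute win/loss labels from the base case upward. A position with no move is L. Any other position is W if it can reach an L in one move, else L.
No move ever increases a pile, so every position that can arise here has a ≤ 4 and b ≤ 4; it is enough to label the cells with 0 ≤ a ≤ 4 and 0 ≤ b ≤ 4.
Every move lowers a or b (never raises either), so fill the grid row by row in increasing a, and left to right within a row: each cell's successors are then already labelled.
      b=0  b=1  b=2  b=3  b=4
a=0:    L    L    L    L    L
a=1:    L    W    W    W    W
a=2:    W    W    W    W    W
a=3:    W    L    L    L    L
a=4:    L    L    W    W    W
Cells with no legal move (terminal, hence L): (0,0), (0,1), (0,2), (0,3), (0,4), (1,0).
The remaining L cells, each justified by listing all of its moves:
(3,1): →(1,1)(W), (2,0)(W) — all W, so L
(3,2): →(1,2)(W), (2,1)(W) — all W, so L
(3,3): →(1,3)(W), (2,2)(W) — all W, so L
(3,4): →(1,4)(W), (2,3)(W) — all W, so L
(4,0): →(2,0)(W) only, which is W, so L
(4,1): →(2,1)(W), (3,0)(W) — all W, so L
Every other cell has at least one move into one of the L cells above, so it is W.
From (4,4), the L positions reachable in one move are: (3,3).

Move to (3,3).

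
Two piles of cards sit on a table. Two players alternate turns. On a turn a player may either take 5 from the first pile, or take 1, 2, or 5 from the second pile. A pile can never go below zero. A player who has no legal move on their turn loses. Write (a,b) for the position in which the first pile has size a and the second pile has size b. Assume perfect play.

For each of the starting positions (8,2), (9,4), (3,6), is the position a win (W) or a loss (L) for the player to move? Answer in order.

Label each position W (a win for the player to move) or L (a loss). A position with no legal move is L; any other position is W exactly when some move reaches an L, and L when every move reaches a W.
No move ever increases a pile, so every position that can arise here has a ≤ 9 and b ≤ 6; it is enough to label the cells with 0 ≤ a ≤ 9 and 0 ≤ b ≤ 6.
Every move lowers a or b (never raises either), so fill the grid row by row in increasing a, and left to right within a row: each cell's successors are then already labelled.
      b=0  b=1  b=2  b=3  b=4  b=5  b=6
a=0:    L    W    W    L    W    W    L
a=1:    L    W    W    L    W    W    L
a=2:    L    W    W    L    W    W    L
a=3:    L    W    W    L    W    W    L
a=4:    L    W    W    L    W    W    L
a=5:    W    L    W    W    L    W    W
a=6:    W    L    W    W    L    W    W
a=7:    W    L    W    W    L    W    W
a=8:    W    L    W    W    L    W    W
a=9:    W    L    W    W    L    W    W
Cells with no legal move (terminal, hence L): (0,0), (1,0), (2,0), (3,0), (4,0).
The remaining L cells, each justified by listing all of its moves:
(0,3): L (options (0,2)(W), (0,1)(W) are all W)
(0,6): L (options (0,5)(W), (0,4)(W), (0,1)(W) are all W)
(1,3): L (options (1,2)(W), (1,1)(W) are all W)
(1,6): L (options (1,5)(W), (1,4)(W), (1,1)(W) are all W)
(2,3): L (options (2,2)(W), (2,1)(W) are all W)
(2,6): L (options (2,5)(W), (2,4)(W), (2,1)(W) are all W)
(3,3): L (options (3,2)(W), (3,1)(W) are all W)
(3,6): L (options (3,5)(W), (3,4)(W), (3,1)(W) are all W)
(4,3): L (options (4,2)(W), (4,1)(W) are all W)
(4,6): L (options (4,5)(W), (4,4)(W), (4,1)(W) are all W)
(5,1): L (options (0,1)(W), (5,0)(W) are all W)
(5,4): L (options (0,4)(W), (5,3)(W), (5,2)(W) are all W)
(6,1): L (options (1,1)(W), (6,0)(W) are all W)
(6,4): L (options (1,4)(W), (6,3)(W), (6,2)(W) are all W)
(7,1): L (options (2,1)(W), (7,0)(W) are all W)
(7,4): L (options (2,4)(W), (7,3)(W), (7,2)(W) are all W)
(8,1): L (options (3,1)(W), (8,0)(W) are all W)
(8,4): L (options (3,4)(W), (8,3)(W), (8,2)(W) are all W)
(9,1): L (options (4,1)(W), (9,0)(W) are all W)
(9,4): L (options (4,4)(W), (9,3)(W), (9,2)(W) are all W)
Every other cell has at least one move into one of the L cells above, so it is W.
(8,2): the move to (8,1) reaches an L cell, so W
(9,4): one of the L cells justified above, so L
(3,6): one of the L cells justified above, so L

(8,2): W, (9,4): L, (3,6): L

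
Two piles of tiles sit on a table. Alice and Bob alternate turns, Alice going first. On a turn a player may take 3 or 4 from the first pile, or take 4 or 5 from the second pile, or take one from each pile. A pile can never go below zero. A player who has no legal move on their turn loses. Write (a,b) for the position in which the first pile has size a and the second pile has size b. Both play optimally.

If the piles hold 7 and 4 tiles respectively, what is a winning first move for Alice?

Build the W/L table. Terminal = L. A non-terminal position is W if it has a move to some L; otherwise it is L.
No move ever increases a pile, so every position that can arise here has a ≤ 7 and b ≤ 4; it is enough to label the cells with 0 ≤ a ≤ 7 and 0 ≤ b ≤ 4.
Every move lowers a or b (never raises either), so fill the grid row by row in increasing a, and left to right within a row: each cell's successors are then already labelled.
      b=0  b=1  b=2  b=3  b=4
a=0:    L    L    L    L    W
a=1:    L    W    W    W    W
a=2:    L    W    L    L    W
a=3:    W    W    W    W    W
a=4:    W    W    W    W    L
a=5:    W    L    W    W    L
a=6:    W    L    W    W    L
a=7:    L    L    W    L    W
Cells with no legal move (terminal, hence L): (0,0), (0,1), (0,2), (0,3), (1,0), (2,0).
The remaining L cells, each justified by listing all of its moves:
(2,2): only reaches (1,1)(W), which is W → L
(2,3): only reaches (1,2)(W), which is W → L
(4,4): only reaches (1,4)(W), (0,4)(W), (4,0)(W), (3,3)(W), all W → L
(5,1): only reaches (2,1)(W), (1,1)(W), (4,0)(W), all W → L
(5,4): only reaches (2,4)(W), (1,4)(W), (5,0)(W), (4,3)(W), all W → L
(6,1): only reaches (3,1)(W), (2,1)(W), (5,0)(W), all W → L
(6,4): only reaches (3,4)(W), (2,4)(W), (6,0)(W), (5,3)(W), all W → L
(7,0): only reaches (4,0)(W), (3,0)(W), all W → L
(7,1): only reaches (4,1)(W), (3,1)(W), (6,0)(W), all W → L
(7,3): only reaches (4,3)(W), (3,3)(W), (6,2)(W), all W → L
Every other cell has at least one move into one of the L cells above, so it is W.
From (7,4), the L positions reachable in one move are: (4,4), (7,0). Any move reaching one of these is winning.

Move to (4,4).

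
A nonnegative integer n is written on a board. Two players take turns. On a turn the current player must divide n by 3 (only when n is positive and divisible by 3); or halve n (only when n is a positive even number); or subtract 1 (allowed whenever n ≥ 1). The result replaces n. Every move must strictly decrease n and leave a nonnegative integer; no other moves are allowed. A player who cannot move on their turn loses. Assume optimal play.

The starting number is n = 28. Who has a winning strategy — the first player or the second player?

Positions with no move are L. A position that does have a move is losing for the player to move precisely when every available move leads to a winning position for the opponent. Fill in the labels:
n=0: no move → L
n=1: can move to 0, which is L ⇒ W
n=2: the only move is to 1(W), a W ⇒ L
n=3: can move to 2, which is L ⇒ W
n=4: can move to 2, which is L ⇒ W
n=5: the only move is to 4(W), a W ⇒ L
n=6: can move to 2, which is L ⇒ W
n=7: the only move is to 6(W), a W ⇒ L
n=8: can move to 7, which is L ⇒ W
n=9: moves to 3(W), 8(W); every one is W ⇒ L
n=10: can move to 5, which is L ⇒ W
n=11: the only move is to 10(W), a W ⇒ L
n=12: can move to 11, which is L ⇒ W
n=13: the only move is to 12(W), a W ⇒ L
n=14: can move to 7, which is L ⇒ W
n=15: can move to 5, which is L ⇒ W
n=16: moves to 8(W), 15(W); every one is W ⇒ L
n=17: can move to 16, which is L ⇒ W
n=18: can move to 9, which is L ⇒ W
n=19: the only move is to 18(W), a W ⇒ L
n=20: can move to 19, which is L ⇒ W
n=21: can move to 7, which is L ⇒ W
n=22: can move to 11, which is L ⇒ W
n=23: the only move is to 22(W), a W ⇒ L
n=24: can move to 23, which is L ⇒ W
n=25: the only move is to 24(W), a W ⇒ L
n=26: can move to 13, which is L ⇒ W
n=27: can move to 9, which is L ⇒ W
n=28: moves to 14(W), 27(W); every one is W ⇒ L
The starting position 28 is L: whatever the player to move does, the opponent receives a W position.

The second player wins.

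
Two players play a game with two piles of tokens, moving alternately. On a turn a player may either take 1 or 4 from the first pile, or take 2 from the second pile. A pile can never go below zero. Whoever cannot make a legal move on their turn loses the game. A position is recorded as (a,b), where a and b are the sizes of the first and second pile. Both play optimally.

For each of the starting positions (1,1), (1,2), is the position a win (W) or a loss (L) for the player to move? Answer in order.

(1,1): W, (1,2): L

Compute win/loss labels from the base case upward. A position with no move is L. Any other position is W if it can reach an L in one move, else L.
No move ever increases a pile, so every position that can arise here has a ≤ 1 and b ≤ 2; it is enough to label the cells with 0 ≤ a ≤ 1 and 0 ≤ b ≤ 2.
Every move lowers a or b (never raises either), so fill the grid row by row in increasing a, and left to right within a row: each cell's successors are then already labelled.
      b=0  b=1  b=2
a=0:    L    L    W
a=1:    W    W    L
Cells with no legal move (terminal, hence L): (0,0), (0,1).
The remaining L cells, each justified by listing all of its moves:
(1,2): moves to (0,2)(W), (1,0)(W); every one is W ⇒ L
Every other cell has at least one move into one of the L cells above, so it is W.
(1,1): the move to (0,1) reaches an L cell, so W
(1,2): one of the L cells justified above, so L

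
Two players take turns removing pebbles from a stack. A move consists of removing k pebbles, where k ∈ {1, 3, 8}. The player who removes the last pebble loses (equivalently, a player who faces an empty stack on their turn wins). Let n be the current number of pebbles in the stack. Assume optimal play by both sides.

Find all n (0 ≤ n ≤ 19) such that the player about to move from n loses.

Build the W/L table. Terminal = W. A non-terminal position is W if it has a move to some L; otherwise it is L.
n=0: no move; the opponent has just taken the last pebble and therefore loses → W
n=1: only reaches 0(W), which is W → L
n=2: reaches L-position 1 → W
n=3: only reaches 2(W), 0(W), all W → L
n=4: reaches L-position 3 → W
n=5: only reaches 4(W), 2(W), all W → L
n=6: reaches L-position 5 → W
n=7: only reaches 6(W), 4(W), all W → L
n=8: reaches L-position 7 → W
n=9: reaches L-position 1 → W
n=10: reaches L-position 7 → W
n=11: reaches L-position 3 → W
n=12: only reaches 11(W), 9(W), 4(W), all W → L
n=13: reaches L-position 12 → W
n=14: only reaches 13(W), 11(W), 6(W), all W → L
n=15: reaches L-position 14 → W
n=16: only reaches 15(W), 13(W), 8(W), all W → L
n=17: reaches L-position 16 → W
n=18: only reaches 17(W), 15(W), 10(W), all W → L
n=19: reaches L-position 18 → W
Reading off the rows marked L gives the requested list; there are 8 such values of n.

1, 3, 5, 7, 12, 14, 16, 18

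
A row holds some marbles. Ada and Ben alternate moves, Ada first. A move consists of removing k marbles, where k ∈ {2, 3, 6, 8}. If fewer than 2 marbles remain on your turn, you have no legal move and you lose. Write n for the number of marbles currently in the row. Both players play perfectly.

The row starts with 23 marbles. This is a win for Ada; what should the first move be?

Remove 8, leaving 15.

Use the standard recursion: the mover loses at a terminal position; elsewhere, the mover wins exactly when some move hands the opponent an L position.
n=0: no move → L
n=1: no move → L
n=2: reaches L-position 0 → W
n=3: reaches L-position 1 → W
n=4: reaches L-position 1 → W
n=5: only reaches 3(W), 2(W), all W → L
n=6: reaches L-position 0 → W
n=7: reaches L-position 5 → W
n=8: reaches L-position 5 → W
n=9: reaches L-position 1 → W
n=10: only reaches 8(W), 7(W), 4(W), 2(W), all W → L
n=11: reaches L-position 5 → W
n=12: reaches L-position 10 → W
n=13: reaches L-position 10 → W
n=14: only reaches 12(W), 11(W), 8(W), 6(W), all W → L
n=15: only reaches 13(W), 12(W), 9(W), 7(W), all W → L
n=16: reaches L-position 14 → W
n=17: reaches L-position 15 → W
n=18: reaches L-position 15 → W
n=19: only reaches 17(W), 16(W), 13(W), 11(W), all W → L
n=20: reaches L-position 14 → W
n=21: reaches L-position 19 → W
n=22: reaches L-position 19 → W
n=23: reaches L-position 15 → W
From 23, the L positions reachable in one move are: 15.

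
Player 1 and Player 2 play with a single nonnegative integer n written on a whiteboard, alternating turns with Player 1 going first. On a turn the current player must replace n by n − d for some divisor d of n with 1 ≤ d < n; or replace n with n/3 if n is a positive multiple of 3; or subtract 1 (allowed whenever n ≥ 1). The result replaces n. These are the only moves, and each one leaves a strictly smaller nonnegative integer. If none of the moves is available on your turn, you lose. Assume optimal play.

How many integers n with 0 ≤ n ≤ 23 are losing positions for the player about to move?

10

Work bottom-up. With no move the player to move loses. Otherwise the position is W if at least one move leads to an L position for the opponent, and L if every move leads to a W.
n=0: no move → L
n=1: W (go to 0, an L position)
n=2: L (sole option 1(W) is W)
n=3: W (go to 2, an L position)
n=4: W (go to 2, an L position)
n=5: L (sole option 4(W) is W)
n=6: W (go to 2, an L position)
n=7: L (sole option 6(W) is W)
n=8: W (go to 7, an L position)
n=9: L (options 3(W), 6(W), 8(W) are all W)
n=10: W (go to 5, an L position)
n=11: L (sole option 10(W) is W)
n=12: W (go to 9, an L position)
n=13: L (sole option 12(W) is W)
n=14: W (go to 7, an L position)
n=15: W (go to 5, an L position)
n=16: L (options 8(W), 12(W), 14(W), 15(W) are all W)
n=17: W (go to 16, an L position)
n=18: W (go to 9, an L position)
n=19: L (sole option 18(W) is W)
n=20: W (go to 16, an L position)
n=21: W (go to 7, an L position)
n=22: W (go to 11, an L position)
n=23: L (sole option 22(W) is W)
L entries with 0 ≤ n ≤ 23: n = 0, 2, 5, 7, 9, 11, 13, 16, 19, 23; that makes 10.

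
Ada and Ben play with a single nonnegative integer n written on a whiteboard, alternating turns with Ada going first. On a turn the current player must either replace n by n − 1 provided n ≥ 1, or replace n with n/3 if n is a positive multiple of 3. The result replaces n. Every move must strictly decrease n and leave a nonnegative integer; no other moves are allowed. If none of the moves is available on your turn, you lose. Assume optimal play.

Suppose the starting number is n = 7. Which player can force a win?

Build the W/L table. Terminal = L. A non-terminal position is W if it has a move to some L; otherwise it is L.
n=0: no move → L
n=1: reaches L-position 0 → W
n=2: only reaches 1(W), which is W → L
n=3: reaches L-position 2 → W
n=4: only reaches 3(W), which is W → L
n=5: reaches L-position 4 → W
n=6: reaches L-position 2 → W
n=7: only reaches 6(W), which is W → L
The starting position 7 is L: whatever Ada does, the opponent receives a W position.

Ben wins.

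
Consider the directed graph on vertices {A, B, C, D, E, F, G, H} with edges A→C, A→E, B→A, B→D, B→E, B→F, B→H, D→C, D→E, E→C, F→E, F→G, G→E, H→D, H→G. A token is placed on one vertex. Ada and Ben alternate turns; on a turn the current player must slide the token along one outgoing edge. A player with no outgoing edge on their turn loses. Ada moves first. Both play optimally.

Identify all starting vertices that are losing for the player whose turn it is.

B, C, G

Label each position W (a win for the player to move) or L (a loss). A position with no legal move is L; any other position is W exactly when some move reaches an L, and L when every move reaches a W.
Every edge goes from a vertex to one that appears earlier in the order C, E, G, D, H, F, A, B, so processing vertices in that order labels each vertex after all of its successors.
C: no outgoing edge → L
E: W (go to C, an L position)
G: L (sole option E(W) is W)
D: W (go to C, an L position)
H: W (go to G, an L position)
F: W (go to G, an L position)
A: W (go to C, an L position)
B: L (options A(W), F(W), H(W), D(W), E(W) are all W)
Reading off the rows marked L gives the requested list; there are 3 such vertices.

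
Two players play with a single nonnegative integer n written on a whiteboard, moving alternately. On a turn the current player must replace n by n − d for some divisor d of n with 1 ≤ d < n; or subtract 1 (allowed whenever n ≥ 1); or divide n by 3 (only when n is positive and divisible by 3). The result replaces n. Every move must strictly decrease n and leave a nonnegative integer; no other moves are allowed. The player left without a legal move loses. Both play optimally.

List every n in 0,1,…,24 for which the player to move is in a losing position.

Classify positions by backward induction: terminal positions (no move available) are L. From any other position, the mover wins iff some move reaches an L.
n=0: no move → L
n=1: →0(L), so W
n=2: →1(W) only, which is W, so L
n=3: →2(L), so W
n=4: →2(L), so W
n=5: →4(W) only, which is W, so L
n=6: →2(L), so W
n=7: →6(W) only, which is W, so L
n=8: →7(L), so W
n=9: →3(W), 6(W), 8(W) — all W, so L
n=10: →5(L), so W
n=11: →10(W) only, which is W, so L
n=12: →9(L), so W
n=13: →12(W) only, which is W, so L
n=14: →7(L), so W
n=15: →5(L), so W
n=16: →8(W), 12(W), 14(W), 15(W) — all W, so L
n=17: →16(L), so W
n=18: →9(L), so W
n=19: →18(W) only, which is W, so L
n=20: →16(L), so W
n=21: →7(L), so W
n=22: →11(L), so W
n=23: →22(W) only, which is W, so L
n=24: →16(L), so W
Reading off the rows marked L gives the requested list; there are 10 such values of n.

0, 2, 5, 7, 9, 11, 13, 16, 19, 23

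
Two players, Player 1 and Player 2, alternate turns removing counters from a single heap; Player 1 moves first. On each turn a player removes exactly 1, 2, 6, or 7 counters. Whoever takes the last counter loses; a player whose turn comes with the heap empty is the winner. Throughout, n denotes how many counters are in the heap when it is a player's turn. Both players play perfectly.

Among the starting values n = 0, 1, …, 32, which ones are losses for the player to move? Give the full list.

1, 4, 9, 12, 17, 20, 25, 28

Label each position W (a win for the player to move) or L (a loss). A position with no legal move is W; any other position is W exactly when some move reaches an L, and L when every move reaches a W.
n=0: no move; the opponent has just taken the last counter and therefore loses → W
n=1: the only move is to 0(W), a W ⇒ L
n=2: can move to 1, which is L ⇒ W
n=3: can move to 1, which is L ⇒ W
n=4: moves to 3(W), 2(W); every one is W ⇒ L
n=5: can move to 4, which is L ⇒ W
n=6: can move to 4, which is L ⇒ W
n=7: can move to 1, which is L ⇒ W
n=8: can move to 1, which is L ⇒ W
n=9: moves to 8(W), 7(W), 3(W), 2(W); every one is W ⇒ L
n=10: can move to 9, which is L ⇒ W
n=11: can move to 9, which is L ⇒ W
n=12: moves to 11(W), 10(W), 6(W), 5(W); every one is W ⇒ L
n=13: can move to 12, which is L ⇒ W
n=14: can move to 12, which is L ⇒ W
n=15: can move to 9, which is L ⇒ W
n=16: can move to 9, which is L ⇒ W
n=17: moves to 16(W), 15(W), 11(W), 10(W); every one is W ⇒ L
n=18: can move to 17, which is L ⇒ W
n=19: can move to 17, which is L ⇒ W
n=20: moves to 19(W), 18(W), 14(W), 13(W); every one is W ⇒ L
n=21: can move to 20, which is L ⇒ W
n=22: can move to 20, which is L ⇒ W
n=23: can move to 17, which is L ⇒ W
n=24: can move to 17, which is L ⇒ W
n=25: moves to 24(W), 23(W), 19(W), 18(W); every one is W ⇒ L
n=26: can move to 25, which is L ⇒ W
n=27: can move to 25, which is L ⇒ W
n=28: moves to 27(W), 26(W), 22(W), 21(W); every one is W ⇒ L
n=29: can move to 28, which is L ⇒ W
n=30: can move to 28, which is L ⇒ W
n=31: can move to 25, which is L ⇒ W
n=32: can move to 25, which is L ⇒ W
The losing starting values of n are exactly the entries labelled L in this table (8 of them).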